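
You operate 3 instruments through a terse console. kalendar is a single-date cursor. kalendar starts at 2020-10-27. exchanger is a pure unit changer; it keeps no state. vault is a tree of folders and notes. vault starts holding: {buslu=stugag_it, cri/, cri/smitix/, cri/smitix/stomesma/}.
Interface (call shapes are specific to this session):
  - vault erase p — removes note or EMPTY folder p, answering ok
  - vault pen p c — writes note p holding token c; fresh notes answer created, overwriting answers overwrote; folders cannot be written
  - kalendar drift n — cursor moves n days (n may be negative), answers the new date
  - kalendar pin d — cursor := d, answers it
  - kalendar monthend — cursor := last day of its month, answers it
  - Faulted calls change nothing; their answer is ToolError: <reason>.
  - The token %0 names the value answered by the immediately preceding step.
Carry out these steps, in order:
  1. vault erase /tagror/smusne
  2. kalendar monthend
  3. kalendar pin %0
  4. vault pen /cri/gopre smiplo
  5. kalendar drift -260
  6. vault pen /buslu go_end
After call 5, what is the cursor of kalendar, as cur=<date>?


Answer: cur=2020-02-14

Derivation:
>> vault erase(p=/tagror/smusne)
<< ToolError: not found
>> kalendar monthend()
<< 2020-10-31
>> kalendar pin(d=%0)
<< 2020-10-31
>> vault pen(p=/cri/gopre, c=smiplo)
<< created
>> kalendar drift(n=-260)
<< 2020-02-14
>> vault pen(p=/buslu, c=go_end)
<< overwrote


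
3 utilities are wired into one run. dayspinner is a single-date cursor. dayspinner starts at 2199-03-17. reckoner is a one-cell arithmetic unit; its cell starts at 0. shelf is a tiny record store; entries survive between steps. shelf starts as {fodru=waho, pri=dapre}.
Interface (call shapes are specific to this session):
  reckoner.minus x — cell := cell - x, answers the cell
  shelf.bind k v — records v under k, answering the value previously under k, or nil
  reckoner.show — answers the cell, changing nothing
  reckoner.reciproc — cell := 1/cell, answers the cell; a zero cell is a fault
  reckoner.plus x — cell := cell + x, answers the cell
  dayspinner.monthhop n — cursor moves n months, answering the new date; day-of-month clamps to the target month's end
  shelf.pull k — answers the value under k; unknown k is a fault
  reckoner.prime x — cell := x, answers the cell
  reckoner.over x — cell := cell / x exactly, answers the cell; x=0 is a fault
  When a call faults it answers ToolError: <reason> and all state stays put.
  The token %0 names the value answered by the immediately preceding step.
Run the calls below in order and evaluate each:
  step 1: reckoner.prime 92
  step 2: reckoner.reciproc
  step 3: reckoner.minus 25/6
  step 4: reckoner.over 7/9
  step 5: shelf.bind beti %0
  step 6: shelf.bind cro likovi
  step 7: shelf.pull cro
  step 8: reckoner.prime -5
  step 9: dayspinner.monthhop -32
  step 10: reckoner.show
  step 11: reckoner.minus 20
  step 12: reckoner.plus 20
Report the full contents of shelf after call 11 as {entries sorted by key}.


Answer: {beti=-3441/644, cro=likovi, fodru=waho, pri=dapre}

Derivation:
;; 1. reckoner.prime(92) : 92
;; 2. reckoner.reciproc() : 1/92
;; 3. reckoner.minus(25/6) : -1147/276
;; 4. reckoner.over(7/9) : -3441/644
;; 5. shelf.bind(beti, %0) : nil
;; 6. shelf.bind(cro, likovi) : nil
;; 7. shelf.pull(cro) : likovi
;; 8. reckoner.prime(-5) : -5
;; 9. dayspinner.monthhop(-32) : 2196-07-17
;; 10. reckoner.show() : -5
;; 11. reckoner.minus(20) : -25
;; 12. reckoner.plus(20) : -5


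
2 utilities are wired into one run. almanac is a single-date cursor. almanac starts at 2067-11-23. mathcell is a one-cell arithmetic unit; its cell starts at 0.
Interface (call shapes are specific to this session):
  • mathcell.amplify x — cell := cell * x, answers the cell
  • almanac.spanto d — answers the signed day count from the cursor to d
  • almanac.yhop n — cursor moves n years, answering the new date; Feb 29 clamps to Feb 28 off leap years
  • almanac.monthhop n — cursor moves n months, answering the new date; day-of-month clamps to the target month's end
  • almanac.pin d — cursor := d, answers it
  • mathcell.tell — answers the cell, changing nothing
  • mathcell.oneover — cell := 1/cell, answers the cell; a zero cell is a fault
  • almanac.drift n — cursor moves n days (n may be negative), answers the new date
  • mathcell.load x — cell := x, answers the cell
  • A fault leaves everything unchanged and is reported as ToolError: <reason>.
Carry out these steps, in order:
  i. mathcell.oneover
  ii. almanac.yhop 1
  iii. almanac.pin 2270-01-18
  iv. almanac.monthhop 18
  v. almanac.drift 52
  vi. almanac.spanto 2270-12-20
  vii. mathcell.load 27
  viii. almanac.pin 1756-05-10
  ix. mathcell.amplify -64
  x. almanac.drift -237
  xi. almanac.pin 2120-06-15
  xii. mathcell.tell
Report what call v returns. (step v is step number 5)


>> mathcell.oneover()
<< ToolError: reciprocal of zero
>> almanac.yhop(n: 1)
<< 2068-11-23
>> almanac.pin(d: 2270-01-18)
<< 2270-01-18
>> almanac.monthhop(n: 18)
<< 2271-07-18
>> almanac.drift(n: 52)
<< 2271-09-08
>> almanac.spanto(d: 2270-12-20)
<< -262
>> mathcell.load(x: 27)
<< 27
>> almanac.pin(d: 1756-05-10)
<< 1756-05-10
>> mathcell.amplify(x: -64)
<< -1728
>> almanac.drift(n: -237)
<< 1755-09-16
>> almanac.pin(d: 2120-06-15)
<< 2120-06-15
>> mathcell.tell()
<< -1728

Answer: 2271-09-08


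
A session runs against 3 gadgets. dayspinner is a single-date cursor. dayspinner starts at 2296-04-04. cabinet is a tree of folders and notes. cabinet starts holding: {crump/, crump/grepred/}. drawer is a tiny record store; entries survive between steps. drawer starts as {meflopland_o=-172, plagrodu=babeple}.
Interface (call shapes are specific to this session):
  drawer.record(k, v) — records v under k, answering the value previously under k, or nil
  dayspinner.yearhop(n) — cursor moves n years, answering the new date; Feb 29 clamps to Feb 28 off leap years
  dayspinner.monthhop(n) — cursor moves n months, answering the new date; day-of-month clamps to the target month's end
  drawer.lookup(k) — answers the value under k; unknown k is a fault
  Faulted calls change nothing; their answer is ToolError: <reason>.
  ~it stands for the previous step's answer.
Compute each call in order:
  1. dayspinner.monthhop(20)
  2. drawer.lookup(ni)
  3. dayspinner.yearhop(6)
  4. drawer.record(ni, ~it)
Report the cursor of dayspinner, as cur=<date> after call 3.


# dayspinner.monthhop(n=20) -> 2297-12-04
# drawer.lookup(k=ni) -> ToolError: no such key ni
# dayspinner.yearhop(n=6) -> 2303-12-04
# drawer.record(k=ni, v=~it) -> nil

Answer: cur=2303-12-04


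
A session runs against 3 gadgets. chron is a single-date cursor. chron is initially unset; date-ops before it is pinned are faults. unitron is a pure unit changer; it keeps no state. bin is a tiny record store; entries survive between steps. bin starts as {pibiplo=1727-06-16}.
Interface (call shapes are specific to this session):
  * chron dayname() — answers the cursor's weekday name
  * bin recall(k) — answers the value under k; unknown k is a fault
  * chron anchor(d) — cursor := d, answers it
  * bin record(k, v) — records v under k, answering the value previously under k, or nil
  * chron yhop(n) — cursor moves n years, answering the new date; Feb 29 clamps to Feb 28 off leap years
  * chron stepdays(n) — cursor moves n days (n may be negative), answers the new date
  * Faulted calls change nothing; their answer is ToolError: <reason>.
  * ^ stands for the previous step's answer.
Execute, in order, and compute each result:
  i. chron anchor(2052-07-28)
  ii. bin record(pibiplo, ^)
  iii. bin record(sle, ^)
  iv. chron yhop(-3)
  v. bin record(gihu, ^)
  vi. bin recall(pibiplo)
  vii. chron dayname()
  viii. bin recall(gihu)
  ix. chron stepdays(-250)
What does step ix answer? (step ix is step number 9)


→ chron anchor(d→2052-07-28)
← 2052-07-28
→ bin record(k→pibiplo, v→^)
← 1727-06-16
→ bin record(k→sle, v→^)
← nil
→ chron yhop(n→-3)
← 2049-07-28
→ bin record(k→gihu, v→^)
← nil
→ bin recall(k→pibiplo)
← 2052-07-28
→ chron dayname()
← Wednesday
→ bin recall(k→gihu)
← 2049-07-28
→ chron stepdays(n→-250)
← 2048-11-20

Answer: 2048-11-20


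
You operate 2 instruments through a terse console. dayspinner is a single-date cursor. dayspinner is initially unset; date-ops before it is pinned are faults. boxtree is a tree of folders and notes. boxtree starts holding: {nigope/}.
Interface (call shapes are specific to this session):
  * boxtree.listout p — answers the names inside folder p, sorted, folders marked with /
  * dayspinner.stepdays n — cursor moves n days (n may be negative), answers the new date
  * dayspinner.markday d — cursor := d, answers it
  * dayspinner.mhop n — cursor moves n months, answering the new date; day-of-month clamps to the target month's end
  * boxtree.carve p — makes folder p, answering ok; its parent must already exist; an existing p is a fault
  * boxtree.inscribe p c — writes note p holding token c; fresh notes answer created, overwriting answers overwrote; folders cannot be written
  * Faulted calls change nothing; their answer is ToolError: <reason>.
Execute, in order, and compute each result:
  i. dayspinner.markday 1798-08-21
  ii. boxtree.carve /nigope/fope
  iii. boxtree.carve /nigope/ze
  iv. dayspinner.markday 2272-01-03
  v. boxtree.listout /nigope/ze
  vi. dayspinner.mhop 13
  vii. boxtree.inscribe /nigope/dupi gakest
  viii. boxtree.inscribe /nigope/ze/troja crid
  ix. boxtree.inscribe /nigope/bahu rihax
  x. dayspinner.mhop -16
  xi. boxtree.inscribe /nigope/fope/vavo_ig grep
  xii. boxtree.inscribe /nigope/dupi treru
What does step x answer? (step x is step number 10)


Answer: 2271-10-03

Derivation:
CALL dayspinner.markday[d→1798-08-21]
RET  1798-08-21
CALL boxtree.carve[p→/nigope/fope]
RET  ok
CALL boxtree.carve[p→/nigope/ze]
RET  ok
CALL dayspinner.markday[d→2272-01-03]
RET  2272-01-03
CALL boxtree.listout[p→/nigope/ze]
RET  []
CALL dayspinner.mhop[n→13]
RET  2273-02-03
CALL boxtree.inscribe[p→/nigope/dupi; c→gakest]
RET  created
CALL boxtree.inscribe[p→/nigope/ze/troja; c→crid]
RET  created
CALL boxtree.inscribe[p→/nigope/bahu; c→rihax]
RET  created
CALL dayspinner.mhop[n→-16]
RET  2271-10-03
CALL boxtree.inscribe[p→/nigope/fope/vavo_ig; c→grep]
RET  created
CALL boxtree.inscribe[p→/nigope/dupi; c→treru]
RET  overwrote


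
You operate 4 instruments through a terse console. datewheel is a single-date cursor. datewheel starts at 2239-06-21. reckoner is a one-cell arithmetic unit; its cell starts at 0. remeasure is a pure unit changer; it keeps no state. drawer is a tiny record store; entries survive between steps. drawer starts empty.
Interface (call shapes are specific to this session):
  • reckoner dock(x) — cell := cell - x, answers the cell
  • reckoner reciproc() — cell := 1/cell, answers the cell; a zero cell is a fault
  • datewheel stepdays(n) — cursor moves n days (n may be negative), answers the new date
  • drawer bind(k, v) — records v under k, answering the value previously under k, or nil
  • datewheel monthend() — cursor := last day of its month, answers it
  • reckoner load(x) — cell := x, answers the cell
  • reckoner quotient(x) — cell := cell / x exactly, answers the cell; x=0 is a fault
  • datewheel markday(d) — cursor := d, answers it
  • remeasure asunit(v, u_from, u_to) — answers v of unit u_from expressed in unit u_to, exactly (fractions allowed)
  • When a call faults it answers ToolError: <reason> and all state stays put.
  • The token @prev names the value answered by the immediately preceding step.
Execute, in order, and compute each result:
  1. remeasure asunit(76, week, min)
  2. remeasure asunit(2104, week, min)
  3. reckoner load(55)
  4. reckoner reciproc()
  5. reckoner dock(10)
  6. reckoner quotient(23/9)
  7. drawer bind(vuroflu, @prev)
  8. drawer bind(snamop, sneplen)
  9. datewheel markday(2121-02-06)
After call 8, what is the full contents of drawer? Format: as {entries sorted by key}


$ remeasure asunit v: 76 u_from: week u_to: min
= 766080
$ remeasure asunit v: 2104 u_from: week u_to: min
= 21208320
$ reckoner load x: 55
= 55
$ reckoner reciproc
= 1/55
$ reckoner dock x: 10
= -549/55
$ reckoner quotient x: 23/9
= -4941/1265
$ drawer bind k: vuroflu v: @prev
= nil
$ drawer bind k: snamop v: sneplen
= nil
$ datewheel markday d: 2121-02-06
= 2121-02-06

Answer: {snamop=sneplen, vuroflu=-4941/1265}


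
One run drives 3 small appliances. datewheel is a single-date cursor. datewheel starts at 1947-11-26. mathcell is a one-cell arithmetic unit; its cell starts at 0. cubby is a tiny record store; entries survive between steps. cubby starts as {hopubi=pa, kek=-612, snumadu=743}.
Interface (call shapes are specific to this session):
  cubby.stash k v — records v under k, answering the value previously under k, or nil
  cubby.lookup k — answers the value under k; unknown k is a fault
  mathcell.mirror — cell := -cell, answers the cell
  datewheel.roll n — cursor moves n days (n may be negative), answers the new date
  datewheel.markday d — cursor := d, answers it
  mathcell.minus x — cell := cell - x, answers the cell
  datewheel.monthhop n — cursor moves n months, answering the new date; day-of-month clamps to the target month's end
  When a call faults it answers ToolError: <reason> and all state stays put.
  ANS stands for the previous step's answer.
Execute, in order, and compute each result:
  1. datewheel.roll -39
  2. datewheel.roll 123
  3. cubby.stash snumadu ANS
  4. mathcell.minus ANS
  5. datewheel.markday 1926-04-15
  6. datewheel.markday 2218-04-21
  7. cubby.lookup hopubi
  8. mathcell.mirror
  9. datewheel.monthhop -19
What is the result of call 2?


Answer: 1948-02-18

Derivation:
# datewheel.roll(n: -39) ~> 1947-10-18
# datewheel.roll(n: 123) ~> 1948-02-18
# cubby.stash(k: snumadu, v: ANS) ~> 743
# mathcell.minus(x: ANS) ~> -743
# datewheel.markday(d: 1926-04-15) ~> 1926-04-15
# datewheel.markday(d: 2218-04-21) ~> 2218-04-21
# cubby.lookup(k: hopubi) ~> pa
# mathcell.mirror() ~> 743
# datewheel.monthhop(n: -19) ~> 2216-09-21


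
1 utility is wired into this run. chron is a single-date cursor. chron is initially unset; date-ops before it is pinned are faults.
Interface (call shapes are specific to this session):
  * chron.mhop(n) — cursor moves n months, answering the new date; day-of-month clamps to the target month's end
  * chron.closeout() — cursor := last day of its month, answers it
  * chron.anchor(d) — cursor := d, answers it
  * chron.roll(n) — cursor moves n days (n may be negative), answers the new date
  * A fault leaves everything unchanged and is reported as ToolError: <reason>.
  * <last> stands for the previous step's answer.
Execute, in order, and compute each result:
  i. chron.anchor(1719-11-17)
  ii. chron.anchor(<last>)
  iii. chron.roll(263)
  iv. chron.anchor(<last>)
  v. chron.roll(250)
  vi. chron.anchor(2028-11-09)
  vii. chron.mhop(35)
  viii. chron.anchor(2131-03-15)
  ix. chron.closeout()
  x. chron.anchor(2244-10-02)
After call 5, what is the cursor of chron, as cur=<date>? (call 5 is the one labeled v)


Step: chron.anchor[d: 1719-11-17]
Result: 1719-11-17
Step: chron.anchor[d: <last>]
Result: 1719-11-17
Step: chron.roll[n: 263]
Result: 1720-08-06
Step: chron.anchor[d: <last>]
Result: 1720-08-06
Step: chron.roll[n: 250]
Result: 1721-04-13
Step: chron.anchor[d: 2028-11-09]
Result: 2028-11-09
Step: chron.mhop[n: 35]
Result: 2031-10-09
Step: chron.anchor[d: 2131-03-15]
Result: 2131-03-15
Step: chron.closeout[]
Result: 2131-03-31
Step: chron.anchor[d: 2244-10-02]
Result: 2244-10-02

Answer: cur=1721-04-13


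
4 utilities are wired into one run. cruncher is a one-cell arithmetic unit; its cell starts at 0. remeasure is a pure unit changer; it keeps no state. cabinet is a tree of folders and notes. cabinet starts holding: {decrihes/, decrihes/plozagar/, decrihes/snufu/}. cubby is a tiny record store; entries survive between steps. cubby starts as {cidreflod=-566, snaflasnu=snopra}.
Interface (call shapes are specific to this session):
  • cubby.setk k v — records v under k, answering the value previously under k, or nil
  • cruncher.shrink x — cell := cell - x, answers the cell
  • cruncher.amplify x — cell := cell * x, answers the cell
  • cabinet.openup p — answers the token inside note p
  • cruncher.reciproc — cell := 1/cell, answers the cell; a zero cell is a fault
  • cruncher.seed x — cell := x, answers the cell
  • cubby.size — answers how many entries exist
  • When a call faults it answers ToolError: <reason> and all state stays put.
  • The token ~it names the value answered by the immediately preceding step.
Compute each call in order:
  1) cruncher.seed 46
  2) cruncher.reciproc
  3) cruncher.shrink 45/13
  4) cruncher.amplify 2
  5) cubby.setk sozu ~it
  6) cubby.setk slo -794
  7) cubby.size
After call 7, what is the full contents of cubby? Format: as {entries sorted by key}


Answer: {cidreflod=-566, slo=-794, snaflasnu=snopra, sozu=-2057/299}

Derivation:
Step: cruncher.seed[x=46]
Result: 46
Step: cruncher.reciproc[]
Result: 1/46
Step: cruncher.shrink[x=45/13]
Result: -2057/598
Step: cruncher.amplify[x=2]
Result: -2057/299
Step: cubby.setk[k=sozu; v=~it]
Result: nil
Step: cubby.setk[k=slo; v=-794]
Result: nil
Step: cubby.size[]
Result: 4


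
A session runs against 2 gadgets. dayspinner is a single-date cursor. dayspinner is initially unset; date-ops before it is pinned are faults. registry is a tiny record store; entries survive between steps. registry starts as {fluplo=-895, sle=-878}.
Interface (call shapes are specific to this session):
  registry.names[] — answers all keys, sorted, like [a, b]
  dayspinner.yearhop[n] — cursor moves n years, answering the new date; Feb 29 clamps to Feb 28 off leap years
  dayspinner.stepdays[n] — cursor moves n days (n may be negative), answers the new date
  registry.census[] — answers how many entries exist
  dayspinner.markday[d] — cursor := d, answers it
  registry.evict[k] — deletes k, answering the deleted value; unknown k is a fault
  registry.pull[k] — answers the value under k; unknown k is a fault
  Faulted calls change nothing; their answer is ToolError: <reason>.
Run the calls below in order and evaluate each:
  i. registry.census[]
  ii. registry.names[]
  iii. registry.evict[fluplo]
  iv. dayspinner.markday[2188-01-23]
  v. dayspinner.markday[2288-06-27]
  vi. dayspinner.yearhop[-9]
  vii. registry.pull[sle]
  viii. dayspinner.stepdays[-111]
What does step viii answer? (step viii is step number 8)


Answer: 2279-03-08

Derivation:
% 1. registry.census() : 2
% 2. registry.names() : [fluplo, sle]
% 3. registry.evict(k→fluplo) : -895
% 4. dayspinner.markday(d→2188-01-23) : 2188-01-23
% 5. dayspinner.markday(d→2288-06-27) : 2288-06-27
% 6. dayspinner.yearhop(n→-9) : 2279-06-27
% 7. registry.pull(k→sle) : -878
% 8. dayspinner.stepdays(n→-111) : 2279-03-08


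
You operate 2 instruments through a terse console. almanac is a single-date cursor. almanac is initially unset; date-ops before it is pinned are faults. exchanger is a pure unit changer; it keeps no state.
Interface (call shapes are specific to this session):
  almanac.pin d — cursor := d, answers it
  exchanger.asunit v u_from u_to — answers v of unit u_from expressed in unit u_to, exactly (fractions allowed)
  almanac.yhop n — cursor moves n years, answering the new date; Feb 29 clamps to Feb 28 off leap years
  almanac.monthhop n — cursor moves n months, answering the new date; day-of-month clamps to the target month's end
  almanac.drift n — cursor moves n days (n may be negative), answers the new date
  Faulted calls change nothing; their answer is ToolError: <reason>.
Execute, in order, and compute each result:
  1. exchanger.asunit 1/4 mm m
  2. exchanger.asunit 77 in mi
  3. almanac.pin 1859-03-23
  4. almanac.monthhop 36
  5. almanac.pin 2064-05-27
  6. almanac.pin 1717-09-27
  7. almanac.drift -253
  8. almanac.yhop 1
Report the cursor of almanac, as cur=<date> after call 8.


Answer: cur=1718-01-17

Derivation:
// exchanger.asunit(1/4, mm, m) == 1/4000
// exchanger.asunit(77, in, mi) == 7/5760
// almanac.pin(1859-03-23) == 1859-03-23
// almanac.monthhop(36) == 1862-03-23
// almanac.pin(2064-05-27) == 2064-05-27
// almanac.pin(1717-09-27) == 1717-09-27
// almanac.drift(-253) == 1717-01-17
// almanac.yhop(1) == 1718-01-17


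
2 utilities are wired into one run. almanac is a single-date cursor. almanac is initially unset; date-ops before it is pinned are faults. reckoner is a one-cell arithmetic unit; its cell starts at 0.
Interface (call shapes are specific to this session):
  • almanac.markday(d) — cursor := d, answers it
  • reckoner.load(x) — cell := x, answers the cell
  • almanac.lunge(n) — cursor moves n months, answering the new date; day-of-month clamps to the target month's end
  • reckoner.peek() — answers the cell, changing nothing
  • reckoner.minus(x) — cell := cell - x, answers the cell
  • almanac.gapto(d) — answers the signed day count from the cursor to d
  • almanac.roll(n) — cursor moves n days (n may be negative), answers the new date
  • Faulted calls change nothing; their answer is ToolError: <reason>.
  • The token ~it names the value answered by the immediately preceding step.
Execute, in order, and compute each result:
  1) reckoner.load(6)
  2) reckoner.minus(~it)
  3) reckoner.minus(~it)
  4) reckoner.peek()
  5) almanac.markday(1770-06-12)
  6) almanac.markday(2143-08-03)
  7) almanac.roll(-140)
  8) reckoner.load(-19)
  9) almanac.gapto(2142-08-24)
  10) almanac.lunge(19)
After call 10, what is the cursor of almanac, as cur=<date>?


[in] reckoner.load x=6
[out] 6
[in] reckoner.minus x=~it
[out] 0
[in] reckoner.minus x=~it
[out] 0
[in] reckoner.peek
[out] 0
[in] almanac.markday d=1770-06-12
[out] 1770-06-12
[in] almanac.markday d=2143-08-03
[out] 2143-08-03
[in] almanac.roll n=-140
[out] 2143-03-16
[in] reckoner.load x=-19
[out] -19
[in] almanac.gapto d=2142-08-24
[out] -204
[in] almanac.lunge n=19
[out] 2144-10-16

Answer: cur=2144-10-16


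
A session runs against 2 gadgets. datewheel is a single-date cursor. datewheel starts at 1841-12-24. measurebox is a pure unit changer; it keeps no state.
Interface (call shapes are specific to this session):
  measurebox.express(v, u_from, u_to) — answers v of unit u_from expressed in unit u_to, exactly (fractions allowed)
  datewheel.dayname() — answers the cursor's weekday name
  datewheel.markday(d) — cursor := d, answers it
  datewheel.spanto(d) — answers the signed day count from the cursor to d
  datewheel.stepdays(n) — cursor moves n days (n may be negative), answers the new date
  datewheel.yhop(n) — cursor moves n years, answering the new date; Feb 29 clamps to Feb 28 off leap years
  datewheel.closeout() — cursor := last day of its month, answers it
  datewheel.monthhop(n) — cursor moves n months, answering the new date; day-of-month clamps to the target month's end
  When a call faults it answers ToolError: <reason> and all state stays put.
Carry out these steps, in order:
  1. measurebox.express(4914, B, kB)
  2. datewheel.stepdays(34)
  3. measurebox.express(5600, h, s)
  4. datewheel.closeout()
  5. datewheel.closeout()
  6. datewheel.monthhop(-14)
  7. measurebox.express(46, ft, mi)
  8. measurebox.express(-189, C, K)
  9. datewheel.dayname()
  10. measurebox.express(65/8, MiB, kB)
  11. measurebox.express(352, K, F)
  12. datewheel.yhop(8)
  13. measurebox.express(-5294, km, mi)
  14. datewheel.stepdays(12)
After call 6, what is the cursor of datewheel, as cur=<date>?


Answer: cur=1840-11-30

Derivation:
·→ express(v→4914, u_from→B, u_to→kB)
·← 2457/500
·→ stepdays(n→34)
·← 1842-01-27
·→ express(v→5600, u_from→h, u_to→s)
·← 20160000
·→ closeout()
·← 1842-01-31
·→ closeout()
·← 1842-01-31
·→ monthhop(n→-14)
·← 1840-11-30
·→ express(v→46, u_from→ft, u_to→mi)
·← 23/2640
·→ express(v→-189, u_from→C, u_to→K)
·← 1683/20
·→ dayname()
·← Monday
·→ express(v→65/8, u_from→MiB, u_to→kB)
·← 212992/25
·→ express(v→352, u_from→K, u_to→F)
·← 17393/100
·→ yhop(n→8)
·← 1848-11-30
·→ express(v→-5294, u_from→km, u_to→mi)
·← -41359375/12573
·→ stepdays(n→12)
·← 1848-12-12


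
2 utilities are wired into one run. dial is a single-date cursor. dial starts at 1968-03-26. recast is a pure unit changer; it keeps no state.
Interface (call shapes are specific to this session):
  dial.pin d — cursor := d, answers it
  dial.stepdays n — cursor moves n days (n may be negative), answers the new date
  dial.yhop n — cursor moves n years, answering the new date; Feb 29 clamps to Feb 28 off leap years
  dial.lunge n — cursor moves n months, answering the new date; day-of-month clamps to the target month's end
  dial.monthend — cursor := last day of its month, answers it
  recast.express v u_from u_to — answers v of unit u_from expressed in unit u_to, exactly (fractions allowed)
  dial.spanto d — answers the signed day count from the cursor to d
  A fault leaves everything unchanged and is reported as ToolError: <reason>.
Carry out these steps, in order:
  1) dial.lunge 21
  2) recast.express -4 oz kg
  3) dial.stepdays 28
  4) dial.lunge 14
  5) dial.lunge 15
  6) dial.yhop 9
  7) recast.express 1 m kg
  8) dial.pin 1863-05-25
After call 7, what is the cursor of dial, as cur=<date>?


CALL lunge[n='21']
RET  1969-12-26
CALL express[v='-4'; u_from='oz'; u_to='kg']
RET  -45359237/400000000
CALL stepdays[n='28']
RET  1970-01-23
CALL lunge[n='14']
RET  1971-03-23
CALL lunge[n='15']
RET  1972-06-23
CALL yhop[n='9']
RET  1981-06-23
CALL express[v='1'; u_from='m'; u_to='kg']
RET  ToolError: incompatible units
CALL pin[d='1863-05-25']
RET  1863-05-25

Answer: cur=1981-06-23


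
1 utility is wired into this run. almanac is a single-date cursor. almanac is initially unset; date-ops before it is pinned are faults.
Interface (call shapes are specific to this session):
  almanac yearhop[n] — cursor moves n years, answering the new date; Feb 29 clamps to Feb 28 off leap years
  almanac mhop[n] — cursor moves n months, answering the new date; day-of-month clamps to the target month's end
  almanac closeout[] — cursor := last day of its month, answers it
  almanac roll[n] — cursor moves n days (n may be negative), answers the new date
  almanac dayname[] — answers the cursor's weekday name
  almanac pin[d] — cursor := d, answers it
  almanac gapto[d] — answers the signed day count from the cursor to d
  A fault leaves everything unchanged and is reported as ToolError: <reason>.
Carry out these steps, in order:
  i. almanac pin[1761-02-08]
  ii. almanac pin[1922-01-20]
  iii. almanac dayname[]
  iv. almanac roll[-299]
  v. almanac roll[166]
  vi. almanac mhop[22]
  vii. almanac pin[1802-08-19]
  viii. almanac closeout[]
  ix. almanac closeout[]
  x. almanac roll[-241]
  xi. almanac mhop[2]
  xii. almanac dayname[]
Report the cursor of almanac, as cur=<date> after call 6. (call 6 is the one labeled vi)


Answer: cur=1923-07-09

Derivation:
I run almanac pin using d=1761-02-08, and observe 1761-02-08.
I invoke almanac pin using d=1922-01-20, and see 1922-01-20.
I invoke almanac dayname, → Friday.
I invoke almanac roll using n=-299, giving 1921-03-27.
Invoking almanac roll using n=166, and see 1921-09-09.
I call almanac mhop using n=22, yielding 1923-07-09.
I use almanac pin using d=1802-08-19, yielding 1802-08-19.
Next I call almanac closeout: 1802-08-31.
Then almanac closeout(), and get 1802-08-31.
Next I call almanac roll using n=-241, and get 1802-01-02.
I use almanac mhop using n=2, and get 1802-03-02.
I invoke almanac dayname(), — result: Tuesday.


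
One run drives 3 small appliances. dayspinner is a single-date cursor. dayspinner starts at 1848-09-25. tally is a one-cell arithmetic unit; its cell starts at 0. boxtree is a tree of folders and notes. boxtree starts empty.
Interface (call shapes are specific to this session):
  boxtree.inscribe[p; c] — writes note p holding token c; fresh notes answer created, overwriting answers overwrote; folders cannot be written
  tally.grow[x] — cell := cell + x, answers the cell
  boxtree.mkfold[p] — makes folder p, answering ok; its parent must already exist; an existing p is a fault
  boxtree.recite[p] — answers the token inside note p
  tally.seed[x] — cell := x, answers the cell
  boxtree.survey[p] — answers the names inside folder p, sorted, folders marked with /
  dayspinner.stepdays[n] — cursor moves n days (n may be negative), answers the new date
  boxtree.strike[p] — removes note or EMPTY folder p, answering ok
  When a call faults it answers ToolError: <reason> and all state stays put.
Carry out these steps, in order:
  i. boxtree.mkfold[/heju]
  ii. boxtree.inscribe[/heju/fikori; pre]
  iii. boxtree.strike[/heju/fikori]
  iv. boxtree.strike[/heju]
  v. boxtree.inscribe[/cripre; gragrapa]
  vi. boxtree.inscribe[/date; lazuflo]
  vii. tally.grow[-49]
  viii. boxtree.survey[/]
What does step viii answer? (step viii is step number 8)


Step: boxtree.mkfold[p=/heju]
Result: ok
Step: boxtree.inscribe[p=/heju/fikori; c=pre]
Result: created
Step: boxtree.strike[p=/heju/fikori]
Result: ok
Step: boxtree.strike[p=/heju]
Result: ok
Step: boxtree.inscribe[p=/cripre; c=gragrapa]
Result: created
Step: boxtree.inscribe[p=/date; c=lazuflo]
Result: created
Step: tally.grow[x=-49]
Result: -49
Step: boxtree.survey[p=/]
Result: [cripre, date]

Answer: [cripre, date]


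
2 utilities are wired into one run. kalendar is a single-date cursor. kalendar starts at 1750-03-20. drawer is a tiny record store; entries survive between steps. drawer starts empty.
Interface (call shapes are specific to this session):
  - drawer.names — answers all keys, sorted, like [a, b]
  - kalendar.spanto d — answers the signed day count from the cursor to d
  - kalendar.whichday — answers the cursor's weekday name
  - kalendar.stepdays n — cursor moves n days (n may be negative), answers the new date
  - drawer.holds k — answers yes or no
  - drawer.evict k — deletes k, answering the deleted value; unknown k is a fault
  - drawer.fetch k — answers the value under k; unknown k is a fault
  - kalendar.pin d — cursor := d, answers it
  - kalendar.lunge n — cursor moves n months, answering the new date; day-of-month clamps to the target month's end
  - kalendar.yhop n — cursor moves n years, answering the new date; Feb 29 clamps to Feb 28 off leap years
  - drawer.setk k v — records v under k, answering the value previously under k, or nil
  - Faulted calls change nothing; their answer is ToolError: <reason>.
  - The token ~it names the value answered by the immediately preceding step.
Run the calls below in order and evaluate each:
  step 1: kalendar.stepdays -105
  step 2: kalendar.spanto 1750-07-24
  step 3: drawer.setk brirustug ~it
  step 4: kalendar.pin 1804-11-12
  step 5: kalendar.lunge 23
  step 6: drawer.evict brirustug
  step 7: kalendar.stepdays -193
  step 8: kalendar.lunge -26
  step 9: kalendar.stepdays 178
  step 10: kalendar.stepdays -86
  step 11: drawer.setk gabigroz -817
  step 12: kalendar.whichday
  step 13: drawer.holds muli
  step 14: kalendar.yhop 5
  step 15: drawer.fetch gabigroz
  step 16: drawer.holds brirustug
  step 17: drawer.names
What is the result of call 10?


Answer: 1804-05-04

Derivation:
# 1. kalendar.stepdays(n='-105') == 1749-12-05
# 2. kalendar.spanto(d='1750-07-24') == 231
# 3. drawer.setk(k='brirustug', v='~it') == nil
# 4. kalendar.pin(d='1804-11-12') == 1804-11-12
# 5. kalendar.lunge(n='23') == 1806-10-12
# 6. drawer.evict(k='brirustug') == 231
# 7. kalendar.stepdays(n='-193') == 1806-04-02
# 8. kalendar.lunge(n='-26') == 1804-02-02
# 9. kalendar.stepdays(n='178') == 1804-07-29
# 10. kalendar.stepdays(n='-86') == 1804-05-04
# 11. drawer.setk(k='gabigroz', v='-817') == nil
# 12. kalendar.whichday() == Friday
# 13. drawer.holds(k='muli') == no
# 14. kalendar.yhop(n='5') == 1809-05-04
# 15. drawer.fetch(k='gabigroz') == -817
# 16. drawer.holds(k='brirustug') == no
# 17. drawer.names() == [gabigroz]


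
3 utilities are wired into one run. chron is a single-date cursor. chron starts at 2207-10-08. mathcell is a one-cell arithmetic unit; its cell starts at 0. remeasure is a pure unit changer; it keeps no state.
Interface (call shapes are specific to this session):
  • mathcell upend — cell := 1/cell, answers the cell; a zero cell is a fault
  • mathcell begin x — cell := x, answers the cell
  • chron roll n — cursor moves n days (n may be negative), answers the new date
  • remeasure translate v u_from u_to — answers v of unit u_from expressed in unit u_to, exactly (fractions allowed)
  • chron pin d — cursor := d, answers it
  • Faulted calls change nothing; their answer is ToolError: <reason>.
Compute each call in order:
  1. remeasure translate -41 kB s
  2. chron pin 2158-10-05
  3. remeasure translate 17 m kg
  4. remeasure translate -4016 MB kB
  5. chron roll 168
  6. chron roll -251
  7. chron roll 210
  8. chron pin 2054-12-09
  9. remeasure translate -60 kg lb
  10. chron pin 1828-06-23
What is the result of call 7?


Answer: 2159-02-09

Derivation:
·→ remeasure translate(v→-41, u_from→kB, u_to→s)
·← ToolError: incompatible units
·→ chron pin(d→2158-10-05)
·← 2158-10-05
·→ remeasure translate(v→17, u_from→m, u_to→kg)
·← ToolError: incompatible units
·→ remeasure translate(v→-4016, u_from→MB, u_to→kB)
·← -4016000
·→ chron roll(n→168)
·← 2159-03-22
·→ chron roll(n→-251)
·← 2158-07-14
·→ chron roll(n→210)
·← 2159-02-09
·→ chron pin(d→2054-12-09)
·← 2054-12-09
·→ remeasure translate(v→-60, u_from→kg, u_to→lb)
·← -6000000000/45359237
·→ chron pin(d→1828-06-23)
·← 1828-06-23


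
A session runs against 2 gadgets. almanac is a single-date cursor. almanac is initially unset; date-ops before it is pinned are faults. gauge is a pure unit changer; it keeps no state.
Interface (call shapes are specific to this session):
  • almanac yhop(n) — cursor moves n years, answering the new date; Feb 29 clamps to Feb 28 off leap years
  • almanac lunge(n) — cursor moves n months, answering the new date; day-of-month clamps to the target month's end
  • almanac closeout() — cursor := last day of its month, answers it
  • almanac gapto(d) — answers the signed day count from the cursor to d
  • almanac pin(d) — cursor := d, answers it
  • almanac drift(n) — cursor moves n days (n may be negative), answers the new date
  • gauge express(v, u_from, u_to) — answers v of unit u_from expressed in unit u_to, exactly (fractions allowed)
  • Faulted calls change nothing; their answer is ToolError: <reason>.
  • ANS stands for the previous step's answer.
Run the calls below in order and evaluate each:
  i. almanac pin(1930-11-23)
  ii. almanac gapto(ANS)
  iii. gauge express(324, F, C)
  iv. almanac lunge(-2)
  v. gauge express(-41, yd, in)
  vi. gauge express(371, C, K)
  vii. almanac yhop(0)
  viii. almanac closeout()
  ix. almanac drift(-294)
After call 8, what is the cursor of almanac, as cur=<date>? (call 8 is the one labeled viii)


% 1. almanac pin(d=1930-11-23) ~> 1930-11-23
% 2. almanac gapto(d=ANS) ~> 0
% 3. gauge express(v=324, u_from=F, u_to=C) ~> 1460/9
% 4. almanac lunge(n=-2) ~> 1930-09-23
% 5. gauge express(v=-41, u_from=yd, u_to=in) ~> -1476
% 6. gauge express(v=371, u_from=C, u_to=K) ~> 12883/20
% 7. almanac yhop(n=0) ~> 1930-09-23
% 8. almanac closeout() ~> 1930-09-30
% 9. almanac drift(n=-294) ~> 1929-12-10

Answer: cur=1930-09-30


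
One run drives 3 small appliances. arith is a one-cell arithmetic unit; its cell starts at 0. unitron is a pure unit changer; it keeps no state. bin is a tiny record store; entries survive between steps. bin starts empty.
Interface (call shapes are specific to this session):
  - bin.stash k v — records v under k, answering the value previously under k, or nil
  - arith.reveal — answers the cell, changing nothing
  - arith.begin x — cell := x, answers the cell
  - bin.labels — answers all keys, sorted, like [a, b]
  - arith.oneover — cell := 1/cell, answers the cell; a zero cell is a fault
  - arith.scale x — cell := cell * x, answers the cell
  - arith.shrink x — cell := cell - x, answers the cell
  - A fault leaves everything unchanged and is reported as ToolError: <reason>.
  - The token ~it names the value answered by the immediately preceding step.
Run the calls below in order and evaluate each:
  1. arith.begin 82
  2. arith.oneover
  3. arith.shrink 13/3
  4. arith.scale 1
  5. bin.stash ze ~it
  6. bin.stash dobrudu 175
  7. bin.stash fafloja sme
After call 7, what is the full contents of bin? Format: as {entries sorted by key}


→ arith.begin(x→82)
← 82
→ arith.oneover()
← 1/82
→ arith.shrink(x→13/3)
← -1063/246
→ arith.scale(x→1)
← -1063/246
→ bin.stash(k→ze, v→~it)
← nil
→ bin.stash(k→dobrudu, v→175)
← nil
→ bin.stash(k→fafloja, v→sme)
← nil

Answer: {dobrudu=175, fafloja=sme, ze=-1063/246}


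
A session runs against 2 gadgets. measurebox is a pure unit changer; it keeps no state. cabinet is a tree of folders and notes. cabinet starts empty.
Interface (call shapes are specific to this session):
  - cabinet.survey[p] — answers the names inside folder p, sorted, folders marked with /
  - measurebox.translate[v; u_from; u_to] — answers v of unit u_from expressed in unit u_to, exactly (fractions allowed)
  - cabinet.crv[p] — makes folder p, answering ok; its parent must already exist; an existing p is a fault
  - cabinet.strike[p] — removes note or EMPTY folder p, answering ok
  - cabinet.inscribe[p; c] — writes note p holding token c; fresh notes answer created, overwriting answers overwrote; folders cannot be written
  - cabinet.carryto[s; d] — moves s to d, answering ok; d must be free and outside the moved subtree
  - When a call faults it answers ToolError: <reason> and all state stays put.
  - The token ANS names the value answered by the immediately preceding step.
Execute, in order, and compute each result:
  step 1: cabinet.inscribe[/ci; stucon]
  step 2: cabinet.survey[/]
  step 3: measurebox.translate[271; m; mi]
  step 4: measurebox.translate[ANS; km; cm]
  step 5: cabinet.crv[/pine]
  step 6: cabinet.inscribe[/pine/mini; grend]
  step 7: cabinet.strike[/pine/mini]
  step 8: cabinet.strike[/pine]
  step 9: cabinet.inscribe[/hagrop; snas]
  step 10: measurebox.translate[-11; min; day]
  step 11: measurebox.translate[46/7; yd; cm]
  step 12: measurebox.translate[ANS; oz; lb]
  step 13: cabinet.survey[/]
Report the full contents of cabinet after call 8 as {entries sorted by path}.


Answer: {ci=stucon}

Derivation:
>> inscribe(p='/ci', c='stucon')
<< created
>> survey(p='/')
<< [ci]
>> translate(v='271', u_from='m', u_to='mi')
<< 33875/201168
>> translate(v='ANS', u_from='km', u_to='cm')
<< 211718750/12573
>> crv(p='/pine')
<< ok
>> inscribe(p='/pine/mini', c='grend')
<< created
>> strike(p='/pine/mini')
<< ok
>> strike(p='/pine')
<< ok
>> inscribe(p='/hagrop', c='snas')
<< created
>> translate(v='-11', u_from='min', u_to='day')
<< -11/1440
>> translate(v='46/7', u_from='yd', u_to='cm')
<< 105156/175
>> translate(v='ANS', u_from='oz', u_to='lb')
<< 26289/700
>> survey(p='/')
<< [ci, hagrop]


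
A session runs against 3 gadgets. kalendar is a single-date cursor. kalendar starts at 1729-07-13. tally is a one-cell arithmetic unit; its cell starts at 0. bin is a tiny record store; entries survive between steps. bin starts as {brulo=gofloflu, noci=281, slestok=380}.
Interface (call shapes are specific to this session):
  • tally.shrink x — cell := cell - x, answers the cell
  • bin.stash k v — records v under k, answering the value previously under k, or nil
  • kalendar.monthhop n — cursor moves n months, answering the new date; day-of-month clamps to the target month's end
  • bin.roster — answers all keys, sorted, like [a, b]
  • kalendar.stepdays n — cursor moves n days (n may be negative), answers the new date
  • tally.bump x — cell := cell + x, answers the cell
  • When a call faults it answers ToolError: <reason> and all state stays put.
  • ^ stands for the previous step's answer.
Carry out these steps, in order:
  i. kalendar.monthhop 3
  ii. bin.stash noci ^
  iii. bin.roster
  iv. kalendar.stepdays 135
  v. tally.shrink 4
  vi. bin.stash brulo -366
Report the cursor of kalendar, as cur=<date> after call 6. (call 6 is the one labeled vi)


;; monthhop(n='3') == 1729-10-13
;; stash(k='noci', v='^') == 281
;; roster() == [brulo, noci, slestok]
;; stepdays(n='135') == 1730-02-25
;; shrink(x='4') == -4
;; stash(k='brulo', v='-366') == gofloflu

Answer: cur=1730-02-25
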